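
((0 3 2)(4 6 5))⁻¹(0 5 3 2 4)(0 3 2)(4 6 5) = (0 6 3 4 2)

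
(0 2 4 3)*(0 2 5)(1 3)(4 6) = (0 5)(1 3 2 6 4)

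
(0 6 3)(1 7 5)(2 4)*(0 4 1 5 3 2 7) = (0 6 2 1)(3 4 7)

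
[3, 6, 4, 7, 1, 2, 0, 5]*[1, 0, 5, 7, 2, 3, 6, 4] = [7, 6, 2, 4, 0, 5, 1, 3]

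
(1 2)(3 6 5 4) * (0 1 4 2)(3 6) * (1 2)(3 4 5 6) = (0 2 5 1)(3 4)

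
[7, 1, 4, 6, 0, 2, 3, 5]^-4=[7, 1, 4, 3, 0, 2, 6, 5]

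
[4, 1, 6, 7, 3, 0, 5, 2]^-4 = [7, 1, 0, 6, 2, 3, 4, 5]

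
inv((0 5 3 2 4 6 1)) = (0 1 6 4 2 3 5)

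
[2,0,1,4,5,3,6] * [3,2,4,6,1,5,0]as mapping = [0→4,1→3,2→2,3→1,4→5,5→6,6→0]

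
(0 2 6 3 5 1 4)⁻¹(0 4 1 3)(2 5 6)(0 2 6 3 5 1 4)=(0 4 5 2)(1 3 6)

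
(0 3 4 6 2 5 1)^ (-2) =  (0 5 6 3 1 2 4)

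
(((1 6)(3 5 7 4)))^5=(1 6)(3 5 7 4)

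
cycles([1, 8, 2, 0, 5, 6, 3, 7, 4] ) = (0 1 8 4 5 6 3)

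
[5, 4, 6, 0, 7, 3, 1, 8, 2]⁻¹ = [3, 6, 8, 5, 1, 0, 2, 4, 7]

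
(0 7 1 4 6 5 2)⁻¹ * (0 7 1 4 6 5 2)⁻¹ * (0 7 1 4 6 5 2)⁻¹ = (0 6 7 5 1 2 4)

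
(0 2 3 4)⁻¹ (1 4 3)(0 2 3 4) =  (0 4 1)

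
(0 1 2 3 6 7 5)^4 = (0 6 1 7 2 5 3)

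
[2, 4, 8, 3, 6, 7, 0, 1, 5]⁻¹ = [6, 7, 0, 3, 1, 8, 4, 5, 2]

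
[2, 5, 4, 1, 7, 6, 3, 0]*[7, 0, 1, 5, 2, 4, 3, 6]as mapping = [0→1, 1→4, 2→2, 3→0, 4→6, 5→3, 6→5, 7→7]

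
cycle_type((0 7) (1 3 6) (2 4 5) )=2.3^2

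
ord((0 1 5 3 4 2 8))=7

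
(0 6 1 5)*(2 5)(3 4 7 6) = (0 3 4 7 6 1 2 5)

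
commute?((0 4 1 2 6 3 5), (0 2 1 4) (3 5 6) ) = no:(0 4 1 2 6 3 5) * (0 2 1 4) (3 5 6) = (2 3 6 5), (0 2 1 4) (3 5 6) * (0 4 1 2 6 3 5) = (0 6 5 3) 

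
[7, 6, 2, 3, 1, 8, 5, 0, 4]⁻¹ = [7, 4, 2, 3, 8, 6, 1, 0, 5]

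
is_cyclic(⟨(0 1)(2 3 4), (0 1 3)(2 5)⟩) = no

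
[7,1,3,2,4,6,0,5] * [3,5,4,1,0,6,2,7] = [7,5,1,4,0,2,3,6]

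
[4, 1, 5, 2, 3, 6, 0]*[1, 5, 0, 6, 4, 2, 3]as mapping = [0→4, 1→5, 2→2, 3→0, 4→6, 5→3, 6→1]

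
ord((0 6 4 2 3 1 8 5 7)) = 9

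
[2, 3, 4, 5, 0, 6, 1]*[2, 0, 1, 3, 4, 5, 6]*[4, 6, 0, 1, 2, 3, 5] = [6, 1, 2, 3, 0, 5, 4]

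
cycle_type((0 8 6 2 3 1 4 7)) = 8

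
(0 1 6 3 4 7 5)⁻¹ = (0 5 7 4 3 6 1)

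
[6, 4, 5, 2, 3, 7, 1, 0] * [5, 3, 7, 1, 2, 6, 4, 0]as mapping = [0→4, 1→2, 2→6, 3→7, 4→1, 5→0, 6→3, 7→5]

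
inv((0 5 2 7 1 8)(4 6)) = (0 8 1 7 2 5)(4 6)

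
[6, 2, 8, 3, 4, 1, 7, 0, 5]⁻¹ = [7, 5, 1, 3, 4, 8, 0, 6, 2]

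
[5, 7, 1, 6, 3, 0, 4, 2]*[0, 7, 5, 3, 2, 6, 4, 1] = [6, 1, 7, 4, 3, 0, 2, 5]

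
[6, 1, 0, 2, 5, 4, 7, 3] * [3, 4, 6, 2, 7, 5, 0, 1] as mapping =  [0→0, 1→4, 2→3, 3→6, 4→5, 5→7, 6→1, 7→2] 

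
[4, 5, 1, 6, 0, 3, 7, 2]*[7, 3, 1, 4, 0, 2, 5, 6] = [0, 2, 3, 5, 7, 4, 6, 1]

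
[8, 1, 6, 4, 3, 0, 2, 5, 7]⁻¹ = [5, 1, 6, 4, 3, 7, 2, 8, 0]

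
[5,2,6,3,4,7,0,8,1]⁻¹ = [6,8,1,3,4,0,2,5,7]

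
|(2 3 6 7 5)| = 5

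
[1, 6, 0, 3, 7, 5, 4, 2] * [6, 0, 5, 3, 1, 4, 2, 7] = [0, 2, 6, 3, 7, 4, 1, 5]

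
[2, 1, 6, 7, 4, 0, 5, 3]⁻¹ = [5, 1, 0, 7, 4, 6, 2, 3]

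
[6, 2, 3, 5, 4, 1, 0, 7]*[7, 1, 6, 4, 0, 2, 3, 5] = [3, 6, 4, 2, 0, 1, 7, 5]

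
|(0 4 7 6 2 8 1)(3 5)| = 14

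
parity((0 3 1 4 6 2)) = odd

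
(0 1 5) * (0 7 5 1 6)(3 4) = (0 6)(3 4)(5 7)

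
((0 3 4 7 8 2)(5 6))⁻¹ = (0 2 8 7 4 3)(5 6)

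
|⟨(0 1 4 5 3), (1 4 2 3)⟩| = 720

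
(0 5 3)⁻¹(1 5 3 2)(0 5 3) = (0 2 1 3)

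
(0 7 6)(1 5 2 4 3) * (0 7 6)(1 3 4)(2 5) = (0 6 7)(1 2)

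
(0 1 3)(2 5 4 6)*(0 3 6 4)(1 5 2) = (0 5)(1 6)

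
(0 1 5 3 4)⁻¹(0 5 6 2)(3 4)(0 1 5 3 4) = (0 4)(1 3 6 2)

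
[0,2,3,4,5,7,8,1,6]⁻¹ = [0,7,1,2,3,4,8,5,6]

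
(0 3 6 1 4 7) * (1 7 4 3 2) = (0 2 1 3 6 7)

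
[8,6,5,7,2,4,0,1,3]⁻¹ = [6,7,4,8,5,2,1,3,0]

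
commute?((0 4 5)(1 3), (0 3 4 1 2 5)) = no:(0 4 5)(1 3)*(0 3 4 1 2 5) = (0 1 4)(2 5 3), (0 3 4 1 2 5)*(0 4 5)(1 3) = (0 1 2)(3 5 4)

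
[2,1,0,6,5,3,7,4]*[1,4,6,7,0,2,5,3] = [6,4,1,5,2,7,3,0]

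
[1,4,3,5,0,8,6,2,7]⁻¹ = [4,0,7,2,1,3,6,8,5]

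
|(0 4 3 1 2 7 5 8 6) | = 9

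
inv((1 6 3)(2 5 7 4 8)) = (1 3 6)(2 8 4 7 5)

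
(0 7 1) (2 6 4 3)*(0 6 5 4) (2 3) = (0 7 1 6) (2 5 4) 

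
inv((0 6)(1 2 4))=(0 6)(1 4 2)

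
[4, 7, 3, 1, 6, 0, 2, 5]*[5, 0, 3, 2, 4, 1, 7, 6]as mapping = [0→4, 1→6, 2→2, 3→0, 4→7, 5→5, 6→3, 7→1]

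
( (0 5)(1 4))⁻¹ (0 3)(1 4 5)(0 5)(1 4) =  (0 4 1)(3 5)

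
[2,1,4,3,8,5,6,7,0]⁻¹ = [8,1,0,3,2,5,6,7,4]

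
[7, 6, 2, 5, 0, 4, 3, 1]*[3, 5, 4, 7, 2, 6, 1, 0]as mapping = [0→0, 1→1, 2→4, 3→6, 4→3, 5→2, 6→7, 7→5]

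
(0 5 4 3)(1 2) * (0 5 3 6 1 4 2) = (0 3 5 2 4 6 1)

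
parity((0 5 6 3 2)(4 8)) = odd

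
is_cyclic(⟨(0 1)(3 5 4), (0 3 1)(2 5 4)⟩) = no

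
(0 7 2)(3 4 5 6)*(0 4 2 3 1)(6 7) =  (0 6 1)(2 4 5 7 3)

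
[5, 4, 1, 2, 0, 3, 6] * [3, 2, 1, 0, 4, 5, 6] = [5, 4, 2, 1, 3, 0, 6]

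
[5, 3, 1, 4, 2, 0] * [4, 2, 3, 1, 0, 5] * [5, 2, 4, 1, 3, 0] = [0, 2, 4, 5, 1, 3]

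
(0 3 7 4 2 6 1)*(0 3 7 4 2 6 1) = (0 7 2 1 3 4 6) 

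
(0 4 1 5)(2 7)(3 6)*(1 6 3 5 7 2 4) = (0 1 7 4 6 5)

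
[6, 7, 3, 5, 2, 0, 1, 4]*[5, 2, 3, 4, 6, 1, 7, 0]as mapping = [0→7, 1→0, 2→4, 3→1, 4→3, 5→5, 6→2, 7→6]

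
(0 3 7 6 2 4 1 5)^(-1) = (0 5 1 4 2 6 7 3)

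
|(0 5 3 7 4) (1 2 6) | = 15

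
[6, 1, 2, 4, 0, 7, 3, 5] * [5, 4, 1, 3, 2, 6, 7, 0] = [7, 4, 1, 2, 5, 0, 3, 6]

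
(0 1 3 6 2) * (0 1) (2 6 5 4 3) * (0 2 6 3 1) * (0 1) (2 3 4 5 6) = (0 3 6 4) (1 2) 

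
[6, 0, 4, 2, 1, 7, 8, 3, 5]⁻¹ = [1, 4, 3, 7, 2, 8, 0, 5, 6]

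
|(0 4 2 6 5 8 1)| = 7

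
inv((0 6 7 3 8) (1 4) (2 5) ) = (0 8 3 7 6) (1 4) (2 5) 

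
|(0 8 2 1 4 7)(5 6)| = 6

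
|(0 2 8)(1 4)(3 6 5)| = 6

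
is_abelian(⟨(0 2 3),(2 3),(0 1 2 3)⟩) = no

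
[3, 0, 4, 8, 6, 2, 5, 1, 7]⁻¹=[1, 7, 5, 0, 2, 6, 4, 8, 3]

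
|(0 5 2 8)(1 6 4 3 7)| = 20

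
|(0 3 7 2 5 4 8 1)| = 8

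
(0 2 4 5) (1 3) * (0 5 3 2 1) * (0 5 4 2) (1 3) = (0 3 5 4 1) 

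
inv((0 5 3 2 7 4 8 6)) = (0 6 8 4 7 2 3 5)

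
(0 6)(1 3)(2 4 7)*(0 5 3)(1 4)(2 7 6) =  (0 2 1)(3 4 6 5)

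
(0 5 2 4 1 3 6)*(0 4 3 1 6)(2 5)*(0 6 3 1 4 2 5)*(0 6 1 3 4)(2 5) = (0 2 3 1)(5 6)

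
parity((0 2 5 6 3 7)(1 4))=even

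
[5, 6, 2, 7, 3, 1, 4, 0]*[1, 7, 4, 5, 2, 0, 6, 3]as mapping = [0→0, 1→6, 2→4, 3→3, 4→5, 5→7, 6→2, 7→1]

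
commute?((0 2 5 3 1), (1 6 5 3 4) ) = no:(0 2 5 3 1)*(1 6 5 3 4) = (0 2 3 6 5 4 1), (1 6 5 3 4)*(0 2 5 3 1) = (0 2 5 1 6 3 4) 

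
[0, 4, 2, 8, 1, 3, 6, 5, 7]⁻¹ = [0, 4, 2, 5, 1, 7, 6, 8, 3]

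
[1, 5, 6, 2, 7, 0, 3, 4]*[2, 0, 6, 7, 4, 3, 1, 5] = [0, 3, 1, 6, 5, 2, 7, 4]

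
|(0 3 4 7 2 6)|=6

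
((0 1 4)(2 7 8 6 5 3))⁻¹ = (0 4 1)(2 3 5 6 8 7)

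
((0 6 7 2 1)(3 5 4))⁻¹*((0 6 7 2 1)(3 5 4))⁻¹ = (0 2 6 1 7)(3 5 4)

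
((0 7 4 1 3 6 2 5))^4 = (0 3)(1 5)(2 4)(6 7)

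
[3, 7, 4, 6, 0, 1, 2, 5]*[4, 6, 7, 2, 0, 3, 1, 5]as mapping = [0→2, 1→5, 2→0, 3→1, 4→4, 5→6, 6→7, 7→3]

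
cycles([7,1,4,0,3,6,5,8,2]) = (0 7 8 2 4 3)(5 6)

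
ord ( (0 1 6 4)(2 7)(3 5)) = 4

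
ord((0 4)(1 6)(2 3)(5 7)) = 2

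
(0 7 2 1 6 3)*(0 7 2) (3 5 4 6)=(0 2 1 3 7) (4 6 5) 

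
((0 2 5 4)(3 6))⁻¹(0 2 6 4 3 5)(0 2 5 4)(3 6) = (0 6 4 2 5 3)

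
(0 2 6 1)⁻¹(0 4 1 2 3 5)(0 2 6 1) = (0 6 3 5 2 4)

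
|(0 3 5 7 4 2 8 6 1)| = 9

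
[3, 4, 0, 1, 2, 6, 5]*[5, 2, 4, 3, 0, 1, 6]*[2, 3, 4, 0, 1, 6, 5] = [0, 2, 6, 4, 1, 5, 3]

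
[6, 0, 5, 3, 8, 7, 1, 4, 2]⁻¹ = [1, 6, 8, 3, 7, 2, 0, 5, 4]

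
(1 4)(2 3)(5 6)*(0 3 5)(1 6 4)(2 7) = (0 3 7 2 5 4 6)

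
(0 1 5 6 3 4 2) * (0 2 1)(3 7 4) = (1 5 6 7 4)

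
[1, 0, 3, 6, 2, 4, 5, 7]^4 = [0, 1, 4, 2, 5, 6, 3, 7]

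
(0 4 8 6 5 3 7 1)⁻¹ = (0 1 7 3 5 6 8 4)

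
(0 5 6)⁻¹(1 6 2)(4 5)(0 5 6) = (0 2 1)(4 6)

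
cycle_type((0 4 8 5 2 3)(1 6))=2.6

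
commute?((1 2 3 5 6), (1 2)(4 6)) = no:(1 2 3 5 6) * (1 2)(4 6) = (2 3 5 4 6), (1 2)(4 6) * (1 2 3 5 6) = (1 3 5 6 4)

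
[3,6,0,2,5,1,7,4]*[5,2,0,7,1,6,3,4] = [7,3,5,0,6,2,4,1]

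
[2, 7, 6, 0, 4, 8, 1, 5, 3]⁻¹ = [3, 6, 0, 8, 4, 7, 2, 1, 5]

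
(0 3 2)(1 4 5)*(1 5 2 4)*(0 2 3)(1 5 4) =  (1 5 4 3)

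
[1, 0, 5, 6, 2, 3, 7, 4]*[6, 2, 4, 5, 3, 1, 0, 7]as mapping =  [0→2, 1→6, 2→1, 3→0, 4→4, 5→5, 6→7, 7→3]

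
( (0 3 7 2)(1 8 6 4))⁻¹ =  (0 2 7 3)(1 4 6 8)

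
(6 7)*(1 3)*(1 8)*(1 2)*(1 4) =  (1 3 8 2 4)(6 7)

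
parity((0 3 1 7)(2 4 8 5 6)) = odd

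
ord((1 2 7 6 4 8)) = 6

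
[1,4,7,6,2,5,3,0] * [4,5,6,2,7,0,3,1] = [5,7,1,3,6,0,2,4]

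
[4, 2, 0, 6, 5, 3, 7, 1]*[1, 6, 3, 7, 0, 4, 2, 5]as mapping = [0→0, 1→3, 2→1, 3→2, 4→4, 5→7, 6→5, 7→6]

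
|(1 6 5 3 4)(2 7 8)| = 15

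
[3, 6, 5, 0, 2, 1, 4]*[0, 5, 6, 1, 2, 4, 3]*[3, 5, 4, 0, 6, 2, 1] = [5, 0, 6, 3, 1, 2, 4]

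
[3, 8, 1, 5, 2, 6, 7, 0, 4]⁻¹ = [7, 2, 4, 0, 8, 3, 5, 6, 1]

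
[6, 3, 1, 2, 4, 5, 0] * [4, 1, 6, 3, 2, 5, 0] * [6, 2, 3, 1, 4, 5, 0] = [6, 1, 2, 0, 3, 5, 4]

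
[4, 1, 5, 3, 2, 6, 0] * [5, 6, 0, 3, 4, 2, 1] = [4, 6, 2, 3, 0, 1, 5]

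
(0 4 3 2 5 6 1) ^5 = (0 6 2 4 1 5 3) 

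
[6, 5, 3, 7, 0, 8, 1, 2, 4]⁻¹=[4, 6, 7, 2, 8, 1, 0, 3, 5]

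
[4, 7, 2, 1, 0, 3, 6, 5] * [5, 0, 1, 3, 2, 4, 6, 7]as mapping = [0→2, 1→7, 2→1, 3→0, 4→5, 5→3, 6→6, 7→4]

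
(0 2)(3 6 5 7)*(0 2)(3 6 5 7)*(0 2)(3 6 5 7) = (0 2)(3 7 5 6)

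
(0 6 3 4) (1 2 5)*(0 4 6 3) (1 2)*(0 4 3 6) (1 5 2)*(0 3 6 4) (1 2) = (0 4 6) (1 5 2) 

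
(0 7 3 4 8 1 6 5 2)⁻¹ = (0 2 5 6 1 8 4 3 7)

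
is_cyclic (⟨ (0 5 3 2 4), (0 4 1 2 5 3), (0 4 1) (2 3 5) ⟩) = no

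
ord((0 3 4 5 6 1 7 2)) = 8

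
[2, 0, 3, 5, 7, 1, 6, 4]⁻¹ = [1, 5, 0, 2, 7, 3, 6, 4]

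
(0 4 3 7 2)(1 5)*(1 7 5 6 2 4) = (0 1 6 2)(3 5 7 4)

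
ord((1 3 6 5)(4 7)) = 4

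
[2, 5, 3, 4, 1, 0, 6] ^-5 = [2, 5, 3, 4, 1, 0, 6] 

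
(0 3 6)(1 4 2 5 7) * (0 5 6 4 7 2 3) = (1 7)(2 6 5)(3 4)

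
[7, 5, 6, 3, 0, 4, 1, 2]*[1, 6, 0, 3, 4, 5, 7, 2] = [2, 5, 7, 3, 1, 4, 6, 0]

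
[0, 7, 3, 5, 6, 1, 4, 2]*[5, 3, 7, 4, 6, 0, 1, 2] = [5, 2, 4, 0, 1, 3, 6, 7]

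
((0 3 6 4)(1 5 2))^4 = (1 5 2)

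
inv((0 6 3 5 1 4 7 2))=(0 2 7 4 1 5 3 6)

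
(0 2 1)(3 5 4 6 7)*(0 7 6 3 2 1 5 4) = (0 1 7 2 5)(3 4)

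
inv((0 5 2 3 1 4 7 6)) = (0 6 7 4 1 3 2 5)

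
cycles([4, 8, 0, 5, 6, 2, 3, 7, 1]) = (0 4 6 3 5 2)(1 8)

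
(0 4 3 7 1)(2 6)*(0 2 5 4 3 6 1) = (0 3 7)(1 2)(4 6 5)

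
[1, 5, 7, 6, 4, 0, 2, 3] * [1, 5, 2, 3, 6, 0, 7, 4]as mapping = [0→5, 1→0, 2→4, 3→7, 4→6, 5→1, 6→2, 7→3]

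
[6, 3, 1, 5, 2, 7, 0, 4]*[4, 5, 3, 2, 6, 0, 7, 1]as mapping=[0→7, 1→2, 2→5, 3→0, 4→3, 5→1, 6→4, 7→6]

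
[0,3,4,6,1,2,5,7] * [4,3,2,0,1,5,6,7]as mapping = [0→4,1→0,2→1,3→6,4→3,5→2,6→5,7→7]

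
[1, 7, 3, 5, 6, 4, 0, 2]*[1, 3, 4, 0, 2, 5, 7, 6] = [3, 6, 0, 5, 7, 2, 1, 4]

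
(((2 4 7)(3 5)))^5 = (2 7 4)(3 5)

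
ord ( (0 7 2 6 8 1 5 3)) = 8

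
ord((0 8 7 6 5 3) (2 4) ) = 6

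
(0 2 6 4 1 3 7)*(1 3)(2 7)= (0 7)(2 6 4 3)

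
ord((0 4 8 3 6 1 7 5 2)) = 9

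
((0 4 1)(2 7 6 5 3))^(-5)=(0 4 1)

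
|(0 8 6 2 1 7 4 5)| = 8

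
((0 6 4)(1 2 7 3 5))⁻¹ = (0 4 6)(1 5 3 7 2)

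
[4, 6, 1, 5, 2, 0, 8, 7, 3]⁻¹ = [5, 2, 4, 8, 0, 3, 1, 7, 6]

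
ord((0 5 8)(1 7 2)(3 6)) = 6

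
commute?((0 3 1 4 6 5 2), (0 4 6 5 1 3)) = no:(0 3 1 4 6 5 2)*(0 4 6 5 1 3) = (1 6)(2 4 5), (0 4 6 5 1 3)*(0 3 1 4 6 5 2) = (0 6 2)(4 5)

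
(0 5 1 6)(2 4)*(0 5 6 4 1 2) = (0 6 5 2 1 4)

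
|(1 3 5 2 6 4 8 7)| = 8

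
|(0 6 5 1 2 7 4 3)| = 8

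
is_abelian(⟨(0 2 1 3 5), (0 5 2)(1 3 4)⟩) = no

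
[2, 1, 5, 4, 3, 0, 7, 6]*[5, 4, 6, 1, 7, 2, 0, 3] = [6, 4, 2, 7, 1, 5, 3, 0]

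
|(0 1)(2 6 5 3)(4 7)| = 4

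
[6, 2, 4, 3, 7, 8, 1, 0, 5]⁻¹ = [7, 6, 1, 3, 2, 8, 0, 4, 5]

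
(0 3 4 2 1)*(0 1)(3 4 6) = (0 4 2)(3 6)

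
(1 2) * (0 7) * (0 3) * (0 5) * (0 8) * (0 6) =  (0 7 3 5 8 6) (1 2) 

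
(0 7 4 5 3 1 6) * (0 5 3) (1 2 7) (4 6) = (0 1 4 3 2 7 6 5) 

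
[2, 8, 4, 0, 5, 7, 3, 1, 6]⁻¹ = [3, 7, 0, 6, 2, 4, 8, 5, 1]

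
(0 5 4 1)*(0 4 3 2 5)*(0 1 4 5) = (0 1 5 3 2)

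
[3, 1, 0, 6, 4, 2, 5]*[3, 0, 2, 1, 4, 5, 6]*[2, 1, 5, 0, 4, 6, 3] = [1, 2, 0, 3, 4, 5, 6]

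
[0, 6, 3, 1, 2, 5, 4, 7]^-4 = [0, 6, 3, 1, 2, 5, 4, 7]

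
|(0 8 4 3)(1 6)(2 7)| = 4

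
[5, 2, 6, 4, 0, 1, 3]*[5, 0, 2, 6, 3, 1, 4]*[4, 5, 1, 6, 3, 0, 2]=[5, 1, 3, 6, 0, 4, 2]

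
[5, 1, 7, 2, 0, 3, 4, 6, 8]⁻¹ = [4, 1, 3, 5, 6, 0, 7, 2, 8]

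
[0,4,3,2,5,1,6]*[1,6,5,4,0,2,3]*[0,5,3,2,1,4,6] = [5,0,1,4,3,6,2]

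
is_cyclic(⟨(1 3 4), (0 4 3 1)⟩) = no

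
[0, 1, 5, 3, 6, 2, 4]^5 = [0, 1, 5, 3, 6, 2, 4]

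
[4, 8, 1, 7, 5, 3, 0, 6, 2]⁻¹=[6, 2, 8, 5, 0, 4, 7, 3, 1]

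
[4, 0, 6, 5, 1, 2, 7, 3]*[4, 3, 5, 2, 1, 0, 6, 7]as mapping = [0→1, 1→4, 2→6, 3→0, 4→3, 5→5, 6→7, 7→2]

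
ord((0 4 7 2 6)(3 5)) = 10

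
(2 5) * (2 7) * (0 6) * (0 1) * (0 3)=(0 6 1 3)(2 5 7)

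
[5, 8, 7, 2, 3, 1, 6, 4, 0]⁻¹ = [8, 5, 3, 4, 7, 0, 6, 2, 1]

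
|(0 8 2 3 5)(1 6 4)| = 15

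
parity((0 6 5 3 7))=even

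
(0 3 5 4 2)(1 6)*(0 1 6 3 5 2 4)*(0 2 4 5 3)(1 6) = (0 3 4 5 2 6 1)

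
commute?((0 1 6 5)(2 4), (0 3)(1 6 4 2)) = no:(0 1 6 5)(2 4) * (0 3)(1 6 4 2) = (0 6 5 3)(1 4), (0 3)(1 6 4 2) * (0 1 6 5)(2 4) = (0 3 1 5)(2 6)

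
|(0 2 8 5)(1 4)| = 4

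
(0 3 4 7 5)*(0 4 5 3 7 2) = (0 7 3 5 4 2)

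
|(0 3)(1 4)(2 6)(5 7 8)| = 6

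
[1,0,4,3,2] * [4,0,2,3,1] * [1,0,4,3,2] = [1,2,0,3,4]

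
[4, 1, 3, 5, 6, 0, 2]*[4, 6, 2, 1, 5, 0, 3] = [5, 6, 1, 0, 3, 4, 2]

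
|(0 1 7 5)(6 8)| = 4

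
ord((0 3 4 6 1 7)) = 6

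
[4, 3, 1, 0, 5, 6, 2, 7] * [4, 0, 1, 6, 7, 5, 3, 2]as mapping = [0→7, 1→6, 2→0, 3→4, 4→5, 5→3, 6→1, 7→2]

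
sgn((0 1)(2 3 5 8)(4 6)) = -1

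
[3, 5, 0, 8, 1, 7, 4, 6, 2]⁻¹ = [2, 4, 8, 0, 6, 1, 7, 5, 3]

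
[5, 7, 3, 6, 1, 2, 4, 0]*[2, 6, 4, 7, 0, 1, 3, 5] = [1, 5, 7, 3, 6, 4, 0, 2]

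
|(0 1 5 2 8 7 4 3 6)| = 9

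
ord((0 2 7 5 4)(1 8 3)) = 15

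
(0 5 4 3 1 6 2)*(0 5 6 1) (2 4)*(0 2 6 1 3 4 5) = (0 1 3 2) (5 6) 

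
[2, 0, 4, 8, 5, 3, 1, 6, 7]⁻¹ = [1, 6, 0, 5, 2, 4, 7, 8, 3]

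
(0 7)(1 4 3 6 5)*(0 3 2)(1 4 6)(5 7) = (0 5 4 2)(1 6 7 3)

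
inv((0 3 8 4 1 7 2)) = (0 2 7 1 4 8 3)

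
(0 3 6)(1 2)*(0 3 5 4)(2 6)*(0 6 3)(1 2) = (0 5 4 6)(1 3)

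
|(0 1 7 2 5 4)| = 6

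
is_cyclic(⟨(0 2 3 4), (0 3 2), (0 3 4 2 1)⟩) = no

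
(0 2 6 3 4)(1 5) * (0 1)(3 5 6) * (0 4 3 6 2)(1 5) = (1 2 6)(4 5)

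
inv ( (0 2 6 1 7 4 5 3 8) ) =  (0 8 3 5 4 7 1 6 2) 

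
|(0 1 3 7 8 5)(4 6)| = 6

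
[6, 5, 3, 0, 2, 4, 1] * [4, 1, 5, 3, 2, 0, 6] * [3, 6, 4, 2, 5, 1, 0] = [0, 3, 2, 5, 1, 4, 6]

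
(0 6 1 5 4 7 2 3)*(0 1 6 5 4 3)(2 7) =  (0 5 3 1 4 2)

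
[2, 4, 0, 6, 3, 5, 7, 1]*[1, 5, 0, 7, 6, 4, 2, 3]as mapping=[0→0, 1→6, 2→1, 3→2, 4→7, 5→4, 6→3, 7→5]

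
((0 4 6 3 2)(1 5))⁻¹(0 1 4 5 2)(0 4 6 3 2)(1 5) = (0 4 5 6 1)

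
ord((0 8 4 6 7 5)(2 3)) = 6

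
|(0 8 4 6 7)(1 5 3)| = 15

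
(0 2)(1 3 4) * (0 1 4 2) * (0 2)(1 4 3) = (0 2 4 3)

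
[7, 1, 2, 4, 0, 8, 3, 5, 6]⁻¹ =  [4, 1, 2, 6, 3, 7, 8, 0, 5]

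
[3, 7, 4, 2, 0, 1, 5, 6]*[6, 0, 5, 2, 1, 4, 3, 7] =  [2, 7, 1, 5, 6, 0, 4, 3]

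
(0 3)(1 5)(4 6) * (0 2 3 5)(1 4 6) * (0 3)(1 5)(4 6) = (0 1 3 2)(4 5 6)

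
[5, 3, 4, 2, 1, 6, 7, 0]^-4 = [0, 1, 2, 3, 4, 5, 6, 7]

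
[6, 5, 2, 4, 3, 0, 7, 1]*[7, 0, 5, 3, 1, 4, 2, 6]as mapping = [0→2, 1→4, 2→5, 3→1, 4→3, 5→7, 6→6, 7→0]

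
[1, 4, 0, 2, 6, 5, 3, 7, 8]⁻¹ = [2, 0, 3, 6, 1, 5, 4, 7, 8]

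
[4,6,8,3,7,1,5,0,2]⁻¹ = [7,5,8,3,0,6,1,4,2]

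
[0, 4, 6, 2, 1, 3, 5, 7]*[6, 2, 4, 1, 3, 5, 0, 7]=[6, 3, 0, 4, 2, 1, 5, 7]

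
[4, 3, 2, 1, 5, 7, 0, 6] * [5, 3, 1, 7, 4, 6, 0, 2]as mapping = [0→4, 1→7, 2→1, 3→3, 4→6, 5→2, 6→5, 7→0]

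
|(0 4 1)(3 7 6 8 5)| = 15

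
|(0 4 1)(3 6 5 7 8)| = 15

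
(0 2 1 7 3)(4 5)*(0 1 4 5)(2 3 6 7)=(0 3 1 2 4)(6 7)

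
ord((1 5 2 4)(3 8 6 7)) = 4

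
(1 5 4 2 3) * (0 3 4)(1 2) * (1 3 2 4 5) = (0 2 5)(3 4)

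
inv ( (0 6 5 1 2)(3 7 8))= (0 2 1 5 6)(3 8 7)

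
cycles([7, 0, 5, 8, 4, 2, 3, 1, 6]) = (0 7 1)(2 5)(3 8 6)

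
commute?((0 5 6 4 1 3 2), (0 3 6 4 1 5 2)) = no:(0 5 6 4 1 3 2) * (0 3 6 4 1 5 2) = (0 2 3)(1 6)(4 5), (0 3 6 4 1 5 2) * (0 5 6 4 1 3 2) = (0 2 5)(1 6)(3 4)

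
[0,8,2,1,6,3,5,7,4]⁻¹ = [0,3,2,5,8,6,4,7,1]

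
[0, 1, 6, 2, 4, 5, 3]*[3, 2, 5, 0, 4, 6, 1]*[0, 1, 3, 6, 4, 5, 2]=[6, 3, 1, 5, 4, 2, 0]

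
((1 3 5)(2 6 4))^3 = ()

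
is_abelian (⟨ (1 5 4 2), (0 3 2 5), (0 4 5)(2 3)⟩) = no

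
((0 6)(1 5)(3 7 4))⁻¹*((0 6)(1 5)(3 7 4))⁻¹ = (3 7 4)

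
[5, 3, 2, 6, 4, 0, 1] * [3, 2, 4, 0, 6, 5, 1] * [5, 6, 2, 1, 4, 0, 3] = [0, 5, 4, 6, 3, 1, 2]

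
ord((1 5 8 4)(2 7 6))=12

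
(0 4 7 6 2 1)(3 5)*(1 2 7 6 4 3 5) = (0 3 1)(4 6 7)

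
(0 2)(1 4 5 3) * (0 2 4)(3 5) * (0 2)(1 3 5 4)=(0 1 2)(4 5)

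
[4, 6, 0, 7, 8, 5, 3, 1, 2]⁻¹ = [2, 7, 8, 6, 0, 5, 1, 3, 4]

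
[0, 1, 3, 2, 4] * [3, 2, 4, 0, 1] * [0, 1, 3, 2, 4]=[2, 3, 0, 4, 1]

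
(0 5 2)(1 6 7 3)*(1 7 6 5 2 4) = (0 2)(1 5 4)(3 7)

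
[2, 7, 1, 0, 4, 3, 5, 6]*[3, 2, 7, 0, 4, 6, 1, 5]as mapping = [0→7, 1→5, 2→2, 3→3, 4→4, 5→0, 6→6, 7→1]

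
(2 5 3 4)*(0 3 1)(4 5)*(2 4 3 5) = (0 5 1)(2 3)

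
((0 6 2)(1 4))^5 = (0 2 6)(1 4)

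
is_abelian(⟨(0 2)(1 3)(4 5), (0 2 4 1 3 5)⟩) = no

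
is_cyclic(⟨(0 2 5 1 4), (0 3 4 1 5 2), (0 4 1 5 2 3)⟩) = no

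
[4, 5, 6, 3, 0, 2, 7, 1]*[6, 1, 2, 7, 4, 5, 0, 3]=[4, 5, 0, 7, 6, 2, 3, 1]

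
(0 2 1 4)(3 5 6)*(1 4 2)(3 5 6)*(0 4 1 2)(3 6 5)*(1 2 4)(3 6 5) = (0 4 1)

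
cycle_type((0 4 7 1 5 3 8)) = 7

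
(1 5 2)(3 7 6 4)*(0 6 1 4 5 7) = (0 6 5 2 4 3)(1 7)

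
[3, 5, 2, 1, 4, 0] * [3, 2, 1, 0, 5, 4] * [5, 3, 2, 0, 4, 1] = [5, 4, 3, 2, 1, 0]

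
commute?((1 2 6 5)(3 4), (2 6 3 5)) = no:(1 2 6 5)(3 4)*(2 6 3 5) = (1 6 2 3 4 5), (2 6 3 5)*(1 2 6 5)(3 4) = (1 2 5 6 4 3)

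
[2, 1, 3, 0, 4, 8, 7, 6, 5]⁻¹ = [3, 1, 0, 2, 4, 8, 7, 6, 5]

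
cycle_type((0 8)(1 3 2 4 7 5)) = 2.6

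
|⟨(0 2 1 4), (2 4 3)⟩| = 120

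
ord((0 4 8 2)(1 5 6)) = 12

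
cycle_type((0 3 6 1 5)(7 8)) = 2.5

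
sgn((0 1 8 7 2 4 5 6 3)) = 1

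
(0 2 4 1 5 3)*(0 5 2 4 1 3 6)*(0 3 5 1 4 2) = (0 2 4 5 6 3 1)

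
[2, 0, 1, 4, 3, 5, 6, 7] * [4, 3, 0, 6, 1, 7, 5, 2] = [0, 4, 3, 1, 6, 7, 5, 2] 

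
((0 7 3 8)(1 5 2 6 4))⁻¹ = (0 8 3 7)(1 4 6 2 5)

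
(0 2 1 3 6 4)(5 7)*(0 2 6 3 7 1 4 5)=(0 6 5 1 7)(2 4)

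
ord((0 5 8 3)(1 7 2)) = 12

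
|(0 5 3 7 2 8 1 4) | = 8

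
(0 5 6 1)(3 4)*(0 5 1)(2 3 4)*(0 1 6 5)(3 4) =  (0 6 1)(2 4 3)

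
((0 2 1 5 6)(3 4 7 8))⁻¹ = (0 6 5 1 2)(3 8 7 4)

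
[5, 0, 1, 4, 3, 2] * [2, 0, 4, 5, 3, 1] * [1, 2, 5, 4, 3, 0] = [2, 5, 1, 4, 0, 3]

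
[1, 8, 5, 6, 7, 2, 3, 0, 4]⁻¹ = [7, 0, 5, 6, 8, 2, 3, 4, 1]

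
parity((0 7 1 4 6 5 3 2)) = odd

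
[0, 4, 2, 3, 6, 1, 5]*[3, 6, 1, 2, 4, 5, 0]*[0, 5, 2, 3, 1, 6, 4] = [3, 1, 5, 2, 0, 4, 6]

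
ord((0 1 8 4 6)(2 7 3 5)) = 20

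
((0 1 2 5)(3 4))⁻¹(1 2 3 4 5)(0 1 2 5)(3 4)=(0 2 5 4 3)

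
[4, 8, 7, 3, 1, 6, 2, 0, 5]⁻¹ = [7, 4, 6, 3, 0, 8, 5, 2, 1]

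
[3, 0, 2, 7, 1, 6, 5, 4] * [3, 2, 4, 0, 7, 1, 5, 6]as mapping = [0→0, 1→3, 2→4, 3→6, 4→2, 5→5, 6→1, 7→7]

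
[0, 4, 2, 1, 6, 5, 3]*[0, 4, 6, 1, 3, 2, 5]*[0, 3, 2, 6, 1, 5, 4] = [0, 6, 4, 1, 5, 2, 3]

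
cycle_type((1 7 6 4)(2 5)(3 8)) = 2^2.4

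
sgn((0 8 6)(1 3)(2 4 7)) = -1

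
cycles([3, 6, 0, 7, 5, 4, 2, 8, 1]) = (0 3 7 8 1 6 2)(4 5)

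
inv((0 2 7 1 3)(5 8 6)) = (0 3 1 7 2)(5 6 8)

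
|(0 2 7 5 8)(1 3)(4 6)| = 10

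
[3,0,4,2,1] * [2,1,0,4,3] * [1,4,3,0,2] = [2,3,0,1,4]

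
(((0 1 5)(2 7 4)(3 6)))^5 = (0 5 1)(2 4 7)(3 6)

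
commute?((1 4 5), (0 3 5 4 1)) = no:(1 4 5) * (0 3 5 4 1) = (0 3 5), (0 3 5 4 1) * (1 4 5) = (0 3 1)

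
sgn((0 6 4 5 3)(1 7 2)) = 1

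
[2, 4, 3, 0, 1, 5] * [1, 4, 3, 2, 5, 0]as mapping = [0→3, 1→5, 2→2, 3→1, 4→4, 5→0]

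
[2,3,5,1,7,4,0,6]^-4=[5,1,4,3,6,7,2,0]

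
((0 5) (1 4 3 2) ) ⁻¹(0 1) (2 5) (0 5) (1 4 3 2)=(0 1) (4 5) 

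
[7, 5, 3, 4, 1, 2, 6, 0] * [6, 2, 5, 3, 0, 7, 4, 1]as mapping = [0→1, 1→7, 2→3, 3→0, 4→2, 5→5, 6→4, 7→6]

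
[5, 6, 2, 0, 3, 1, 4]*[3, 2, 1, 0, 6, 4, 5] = [4, 5, 1, 3, 0, 2, 6]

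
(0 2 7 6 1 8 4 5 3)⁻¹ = (0 3 5 4 8 1 6 7 2)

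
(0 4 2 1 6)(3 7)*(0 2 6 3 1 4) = (1 3 7)(2 4 6)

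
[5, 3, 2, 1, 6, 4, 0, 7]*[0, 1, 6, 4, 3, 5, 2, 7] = [5, 4, 6, 1, 2, 3, 0, 7] 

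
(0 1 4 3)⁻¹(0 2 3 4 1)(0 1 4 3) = (0 3 4 1 2)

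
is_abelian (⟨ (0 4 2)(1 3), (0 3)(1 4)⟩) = no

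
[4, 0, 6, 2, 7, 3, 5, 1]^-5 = [1, 7, 3, 5, 0, 6, 2, 4]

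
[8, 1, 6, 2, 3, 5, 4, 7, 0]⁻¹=[8, 1, 3, 4, 6, 5, 2, 7, 0]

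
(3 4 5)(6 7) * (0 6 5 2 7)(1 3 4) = (0 6)(1 3)(2 7 5 4)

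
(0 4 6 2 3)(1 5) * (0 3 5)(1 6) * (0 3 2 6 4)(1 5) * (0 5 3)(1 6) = (0 5 4 3 2 6 1)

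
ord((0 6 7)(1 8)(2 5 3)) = 6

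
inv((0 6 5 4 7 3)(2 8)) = (0 3 7 4 5 6)(2 8)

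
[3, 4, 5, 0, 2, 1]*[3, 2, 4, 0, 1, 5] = [0, 1, 5, 3, 4, 2]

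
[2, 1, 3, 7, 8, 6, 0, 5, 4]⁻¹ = [6, 1, 0, 2, 8, 7, 5, 3, 4]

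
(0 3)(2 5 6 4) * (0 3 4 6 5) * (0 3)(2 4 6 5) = (0 6 5 2 3)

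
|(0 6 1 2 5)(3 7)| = 10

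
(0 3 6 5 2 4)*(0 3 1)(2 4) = (0 1)(3 6 5 4)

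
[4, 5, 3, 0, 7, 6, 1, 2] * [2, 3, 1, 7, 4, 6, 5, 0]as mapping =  [0→4, 1→6, 2→7, 3→2, 4→0, 5→5, 6→3, 7→1]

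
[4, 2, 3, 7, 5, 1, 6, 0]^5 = [3, 4, 5, 1, 7, 0, 6, 2]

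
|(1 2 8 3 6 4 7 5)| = 8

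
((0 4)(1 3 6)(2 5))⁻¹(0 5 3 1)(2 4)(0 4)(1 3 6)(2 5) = (0 5)(2 6 3 4)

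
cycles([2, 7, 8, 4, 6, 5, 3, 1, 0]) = (0 2 8)(1 7)(3 4 6)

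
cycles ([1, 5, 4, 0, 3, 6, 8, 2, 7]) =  (0 1 5 6 8 7 2 4 3)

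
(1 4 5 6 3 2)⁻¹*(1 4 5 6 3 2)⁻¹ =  (1 3 5)(2 6 4)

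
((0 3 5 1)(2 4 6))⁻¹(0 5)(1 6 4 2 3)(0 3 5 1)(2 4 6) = (0 2 6 4 5)(1 3)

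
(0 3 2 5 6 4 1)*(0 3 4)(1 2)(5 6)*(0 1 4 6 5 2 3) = (0 6 1)(2 5)(3 4)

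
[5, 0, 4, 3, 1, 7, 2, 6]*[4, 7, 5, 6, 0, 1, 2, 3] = [1, 4, 0, 6, 7, 3, 5, 2]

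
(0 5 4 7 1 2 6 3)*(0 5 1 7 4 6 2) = (0 1)(3 5 6)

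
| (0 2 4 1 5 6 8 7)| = 8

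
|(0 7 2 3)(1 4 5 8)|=4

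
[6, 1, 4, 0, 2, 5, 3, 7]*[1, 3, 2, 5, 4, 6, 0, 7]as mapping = [0→0, 1→3, 2→4, 3→1, 4→2, 5→6, 6→5, 7→7]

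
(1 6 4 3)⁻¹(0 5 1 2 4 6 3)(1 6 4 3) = (0 5 6 2 3 4 1)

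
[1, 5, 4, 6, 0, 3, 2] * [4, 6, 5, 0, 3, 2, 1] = [6, 2, 3, 1, 4, 0, 5]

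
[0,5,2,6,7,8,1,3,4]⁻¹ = [0,6,2,7,8,1,3,4,5]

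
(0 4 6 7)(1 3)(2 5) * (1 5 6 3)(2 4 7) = (0 7)(2 6)(3 5 4)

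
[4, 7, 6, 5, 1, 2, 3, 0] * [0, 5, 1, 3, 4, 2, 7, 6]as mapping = [0→4, 1→6, 2→7, 3→2, 4→5, 5→1, 6→3, 7→0]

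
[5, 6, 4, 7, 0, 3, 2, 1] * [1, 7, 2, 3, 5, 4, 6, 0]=[4, 6, 5, 0, 1, 3, 2, 7] 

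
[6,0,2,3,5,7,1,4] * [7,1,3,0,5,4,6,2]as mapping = [0→6,1→7,2→3,3→0,4→4,5→2,6→1,7→5]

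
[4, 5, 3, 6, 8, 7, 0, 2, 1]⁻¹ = [6, 8, 7, 2, 0, 1, 3, 5, 4]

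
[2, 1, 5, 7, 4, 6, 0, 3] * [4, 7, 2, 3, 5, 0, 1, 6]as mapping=[0→2, 1→7, 2→0, 3→6, 4→5, 5→1, 6→4, 7→3]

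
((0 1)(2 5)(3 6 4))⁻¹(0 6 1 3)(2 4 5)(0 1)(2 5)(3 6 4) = (0 6 1 4)(2 5 3)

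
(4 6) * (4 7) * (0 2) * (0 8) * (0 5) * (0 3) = (0 2 8 5 3)(4 6 7)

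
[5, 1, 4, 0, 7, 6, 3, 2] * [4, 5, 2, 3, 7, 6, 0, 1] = [6, 5, 7, 4, 1, 0, 3, 2]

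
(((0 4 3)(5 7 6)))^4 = (0 4 3)(5 7 6)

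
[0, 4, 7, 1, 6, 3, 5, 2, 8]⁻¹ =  [0, 3, 7, 5, 1, 6, 4, 2, 8]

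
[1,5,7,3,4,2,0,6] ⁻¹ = [6,0,5,3,4,1,7,2] 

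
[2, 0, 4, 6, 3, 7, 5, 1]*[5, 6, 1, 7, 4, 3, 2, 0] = [1, 5, 4, 2, 7, 0, 3, 6]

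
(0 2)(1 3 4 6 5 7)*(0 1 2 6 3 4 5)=(0 6)(1 4 3 5 7 2)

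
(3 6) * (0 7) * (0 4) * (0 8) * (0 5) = (0 7 4 8 5)(3 6)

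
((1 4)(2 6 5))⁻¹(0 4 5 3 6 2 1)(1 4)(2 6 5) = (0 1 2 3 5 6 4)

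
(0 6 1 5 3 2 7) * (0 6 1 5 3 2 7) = (0 1 3 7 6 5 2)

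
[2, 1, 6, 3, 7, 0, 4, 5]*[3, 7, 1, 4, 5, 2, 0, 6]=[1, 7, 0, 4, 6, 3, 5, 2]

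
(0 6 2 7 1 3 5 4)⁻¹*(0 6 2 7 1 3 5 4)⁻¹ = (0 5 1 2)(3 7 6 4)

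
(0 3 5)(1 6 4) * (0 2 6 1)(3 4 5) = (0 4)(2 6 5)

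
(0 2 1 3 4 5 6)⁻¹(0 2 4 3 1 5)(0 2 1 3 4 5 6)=(1 5 4 3 6 2)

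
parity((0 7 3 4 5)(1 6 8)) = even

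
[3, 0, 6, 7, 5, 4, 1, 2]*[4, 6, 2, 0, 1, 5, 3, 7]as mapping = [0→0, 1→4, 2→3, 3→7, 4→5, 5→1, 6→6, 7→2]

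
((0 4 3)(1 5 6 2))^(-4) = (0 3 4)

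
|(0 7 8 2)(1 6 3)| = 12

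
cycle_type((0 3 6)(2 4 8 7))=3.4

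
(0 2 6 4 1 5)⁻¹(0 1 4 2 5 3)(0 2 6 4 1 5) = (0 3 2 5 1 6)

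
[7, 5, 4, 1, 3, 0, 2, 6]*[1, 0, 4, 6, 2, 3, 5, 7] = [7, 3, 2, 0, 6, 1, 4, 5]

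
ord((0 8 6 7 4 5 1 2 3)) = 9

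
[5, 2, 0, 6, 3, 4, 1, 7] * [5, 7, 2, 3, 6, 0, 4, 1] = [0, 2, 5, 4, 3, 6, 7, 1]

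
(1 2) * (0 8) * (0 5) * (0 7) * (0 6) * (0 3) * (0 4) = (0 8 5 7 6 3 4) (1 2) 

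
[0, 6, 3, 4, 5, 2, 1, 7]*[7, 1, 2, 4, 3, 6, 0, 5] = [7, 0, 4, 3, 6, 2, 1, 5]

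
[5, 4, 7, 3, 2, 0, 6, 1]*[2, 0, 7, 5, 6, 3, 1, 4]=[3, 6, 4, 5, 7, 2, 1, 0]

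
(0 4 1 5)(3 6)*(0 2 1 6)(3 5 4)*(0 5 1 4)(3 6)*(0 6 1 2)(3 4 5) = (0 1 6 2 5)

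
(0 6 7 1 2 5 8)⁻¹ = (0 8 5 2 1 7 6)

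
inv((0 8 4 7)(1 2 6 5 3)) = (0 7 4 8)(1 3 5 6 2)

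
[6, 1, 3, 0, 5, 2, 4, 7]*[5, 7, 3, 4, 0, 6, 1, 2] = [1, 7, 4, 5, 6, 3, 0, 2]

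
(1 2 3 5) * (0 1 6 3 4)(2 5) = (0 1 5 6 3 2 4)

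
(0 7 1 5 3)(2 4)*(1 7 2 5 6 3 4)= (0 2 1 6 3)(4 5)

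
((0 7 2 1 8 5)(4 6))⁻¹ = (0 5 8 1 2 7)(4 6)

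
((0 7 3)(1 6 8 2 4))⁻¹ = (0 3 7)(1 4 2 8 6)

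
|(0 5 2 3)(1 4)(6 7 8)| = 12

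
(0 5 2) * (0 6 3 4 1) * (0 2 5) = (1 2 6 3 4) 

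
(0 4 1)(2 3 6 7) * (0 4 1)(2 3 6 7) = (0 1 4)(2 6)(3 7)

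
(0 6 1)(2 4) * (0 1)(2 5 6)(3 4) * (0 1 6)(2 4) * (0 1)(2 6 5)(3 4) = (0 3 6)(1 5)(2 4)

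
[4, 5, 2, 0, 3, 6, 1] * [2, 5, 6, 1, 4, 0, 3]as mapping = [0→4, 1→0, 2→6, 3→2, 4→1, 5→3, 6→5]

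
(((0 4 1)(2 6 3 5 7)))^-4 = (0 1 4)(2 6 3 5 7)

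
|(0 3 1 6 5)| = 5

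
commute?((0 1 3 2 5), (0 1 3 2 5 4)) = no:(0 1 3 2 5)*(0 1 3 2 5 4) = (0 3 5 1 2 4), (0 1 3 2 5 4)*(0 1 3 2 5) = (0 3 5 4 1 2)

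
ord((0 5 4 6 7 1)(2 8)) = 6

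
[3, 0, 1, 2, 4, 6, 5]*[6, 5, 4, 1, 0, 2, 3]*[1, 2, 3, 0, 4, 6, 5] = [2, 5, 6, 4, 1, 0, 3]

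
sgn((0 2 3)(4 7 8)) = 1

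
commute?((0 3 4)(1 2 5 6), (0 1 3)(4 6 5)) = no:(0 3 4)(1 2 5 6)*(0 1 3)(4 6 5) = (1 2 4)(3 6), (0 1 3)(4 6 5)*(0 3 4)(1 2 5 6) = (0 2 5)(1 4)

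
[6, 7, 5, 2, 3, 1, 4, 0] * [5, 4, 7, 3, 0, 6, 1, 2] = [1, 2, 6, 7, 3, 4, 0, 5]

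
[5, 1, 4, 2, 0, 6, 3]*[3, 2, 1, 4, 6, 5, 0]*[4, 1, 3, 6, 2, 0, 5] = [0, 3, 5, 1, 6, 4, 2] 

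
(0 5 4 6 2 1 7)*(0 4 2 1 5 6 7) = (0 6 1)(2 5)(4 7)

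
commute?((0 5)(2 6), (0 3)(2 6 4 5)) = no:(0 5)(2 6)*(0 3)(2 6 4 5) = (0 2 4 5 3), (0 3)(2 6 4 5)*(0 5)(2 6) = (0 3 5 6 4)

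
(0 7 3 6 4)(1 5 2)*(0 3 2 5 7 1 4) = (0 1 7 2 4 3 6)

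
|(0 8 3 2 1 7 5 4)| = 8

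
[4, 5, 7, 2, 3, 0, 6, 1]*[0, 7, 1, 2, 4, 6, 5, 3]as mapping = [0→4, 1→6, 2→3, 3→1, 4→2, 5→0, 6→5, 7→7]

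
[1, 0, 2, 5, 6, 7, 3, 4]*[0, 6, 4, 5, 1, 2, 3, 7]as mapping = [0→6, 1→0, 2→4, 3→2, 4→3, 5→7, 6→5, 7→1]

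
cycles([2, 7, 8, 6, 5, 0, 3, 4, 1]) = (0 2 8 1 7 4 5)(3 6)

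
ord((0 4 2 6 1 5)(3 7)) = 6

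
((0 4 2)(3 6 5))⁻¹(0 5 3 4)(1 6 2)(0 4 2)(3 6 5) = (0 1 5)(2 4 3 6)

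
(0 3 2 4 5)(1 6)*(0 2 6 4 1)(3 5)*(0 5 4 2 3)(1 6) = (0 4)(1 2 6 5 3)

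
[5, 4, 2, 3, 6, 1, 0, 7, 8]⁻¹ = [6, 5, 2, 3, 1, 0, 4, 7, 8]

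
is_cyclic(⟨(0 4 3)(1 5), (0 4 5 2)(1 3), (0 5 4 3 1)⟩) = no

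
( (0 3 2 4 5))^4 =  (0 5 4 2 3)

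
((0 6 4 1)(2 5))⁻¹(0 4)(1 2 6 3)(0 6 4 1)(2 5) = (0 5 4 3)(1 6)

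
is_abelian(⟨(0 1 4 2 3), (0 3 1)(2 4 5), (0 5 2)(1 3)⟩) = no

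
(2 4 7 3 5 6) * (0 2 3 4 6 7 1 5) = (0 2 6 3)(1 5 7 4)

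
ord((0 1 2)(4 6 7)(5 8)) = 6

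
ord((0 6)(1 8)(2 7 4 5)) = 4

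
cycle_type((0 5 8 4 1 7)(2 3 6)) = 3.6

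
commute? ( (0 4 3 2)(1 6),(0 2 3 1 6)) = no: (0 4 3 2)(1 6)*(0 2 3 1 6) = (0 4 1),(0 2 3 1 6)*(0 4 3 2)(1 6) = (3 6 4)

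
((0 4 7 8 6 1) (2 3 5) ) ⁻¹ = (0 1 6 8 7 4) (2 5 3) 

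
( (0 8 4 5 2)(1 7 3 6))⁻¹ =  (0 2 5 4 8)(1 6 3 7)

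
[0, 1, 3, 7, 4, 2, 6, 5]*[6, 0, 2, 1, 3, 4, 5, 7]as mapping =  [0→6, 1→0, 2→1, 3→7, 4→3, 5→2, 6→5, 7→4]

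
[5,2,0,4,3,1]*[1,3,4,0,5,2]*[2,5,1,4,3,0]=[1,3,5,0,2,4]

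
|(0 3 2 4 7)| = 5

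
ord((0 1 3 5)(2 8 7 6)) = 4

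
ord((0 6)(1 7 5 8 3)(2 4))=10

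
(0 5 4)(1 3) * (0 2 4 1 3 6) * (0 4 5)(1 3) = (1 6 4 2 5 3)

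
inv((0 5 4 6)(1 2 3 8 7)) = (0 6 4 5)(1 7 8 3 2)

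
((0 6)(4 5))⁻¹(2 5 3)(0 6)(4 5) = (2 4 3)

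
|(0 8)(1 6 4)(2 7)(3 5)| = 6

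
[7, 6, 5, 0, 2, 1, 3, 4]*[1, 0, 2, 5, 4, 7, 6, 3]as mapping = [0→3, 1→6, 2→7, 3→1, 4→2, 5→0, 6→5, 7→4]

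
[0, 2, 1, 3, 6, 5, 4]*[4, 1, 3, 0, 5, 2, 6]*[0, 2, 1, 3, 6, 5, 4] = [6, 3, 2, 0, 4, 1, 5]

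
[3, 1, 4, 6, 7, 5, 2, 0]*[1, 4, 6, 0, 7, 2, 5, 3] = [0, 4, 7, 5, 3, 2, 6, 1] 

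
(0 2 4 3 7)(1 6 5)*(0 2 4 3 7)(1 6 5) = (0 4 7 2 3)(1 5 6)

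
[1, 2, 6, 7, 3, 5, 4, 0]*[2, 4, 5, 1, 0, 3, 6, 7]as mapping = [0→4, 1→5, 2→6, 3→7, 4→1, 5→3, 6→0, 7→2]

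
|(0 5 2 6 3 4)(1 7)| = 6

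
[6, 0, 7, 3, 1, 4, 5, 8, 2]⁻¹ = [1, 4, 8, 3, 5, 6, 0, 2, 7]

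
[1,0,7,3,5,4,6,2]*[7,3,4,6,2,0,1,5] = [3,7,5,6,0,2,1,4]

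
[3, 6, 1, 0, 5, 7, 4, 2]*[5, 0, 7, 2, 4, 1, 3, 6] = [2, 3, 0, 5, 1, 6, 4, 7]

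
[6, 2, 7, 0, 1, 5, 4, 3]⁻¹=[3, 4, 1, 7, 6, 5, 0, 2]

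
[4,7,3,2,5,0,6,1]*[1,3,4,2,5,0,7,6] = [5,6,2,4,0,1,7,3]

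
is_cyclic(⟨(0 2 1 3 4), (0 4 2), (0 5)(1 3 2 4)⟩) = no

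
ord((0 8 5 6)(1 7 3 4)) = 4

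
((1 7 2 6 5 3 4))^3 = (1 6 4 2 3 7 5)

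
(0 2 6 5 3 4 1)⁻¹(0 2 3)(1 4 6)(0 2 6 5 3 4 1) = (0 1 5)(2 6 4)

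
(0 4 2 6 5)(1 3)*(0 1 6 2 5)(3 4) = (0 3 6)(1 4 5)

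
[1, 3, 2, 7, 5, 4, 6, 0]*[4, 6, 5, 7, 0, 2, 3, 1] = [6, 7, 5, 1, 2, 0, 3, 4]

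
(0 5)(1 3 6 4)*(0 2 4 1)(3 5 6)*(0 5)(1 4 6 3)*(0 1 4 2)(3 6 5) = (0 6 2 5)(3 4)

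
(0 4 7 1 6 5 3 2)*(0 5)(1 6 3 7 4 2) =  (0 2 5 7 6)(1 3)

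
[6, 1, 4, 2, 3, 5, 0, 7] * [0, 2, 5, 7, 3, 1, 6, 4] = [6, 2, 3, 5, 7, 1, 0, 4]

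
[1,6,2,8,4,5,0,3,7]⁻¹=[6,0,2,7,4,5,1,8,3]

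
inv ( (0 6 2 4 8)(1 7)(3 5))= (0 8 4 2 6)(1 7)(3 5)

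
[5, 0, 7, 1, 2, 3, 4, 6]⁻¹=[1, 3, 4, 5, 6, 0, 7, 2]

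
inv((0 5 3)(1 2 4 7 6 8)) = (0 3 5)(1 8 6 7 4 2)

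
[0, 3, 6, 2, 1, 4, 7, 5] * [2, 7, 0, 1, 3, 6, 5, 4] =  [2, 1, 5, 0, 7, 3, 4, 6] 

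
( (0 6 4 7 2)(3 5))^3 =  (0 7 6 2 4)(3 5)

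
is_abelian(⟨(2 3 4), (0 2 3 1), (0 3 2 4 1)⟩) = no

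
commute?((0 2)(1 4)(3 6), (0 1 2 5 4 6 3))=no:(0 2)(1 4)(3 6) * (0 1 2 5 4 6 3)=(0 5 4 2 1 6), (0 1 2 5 4 6 3) * (0 2)(1 4)(3 6)=(0 4 3 2 5 1)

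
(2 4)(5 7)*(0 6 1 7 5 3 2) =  (0 6 1 7 3 2 4)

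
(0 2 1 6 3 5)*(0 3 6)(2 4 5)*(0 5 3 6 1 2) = (0 4 3)(1 5 6)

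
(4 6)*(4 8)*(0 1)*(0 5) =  (0 1 5)(4 6 8)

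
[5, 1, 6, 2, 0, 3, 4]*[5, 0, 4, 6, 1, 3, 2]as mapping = [0→3, 1→0, 2→2, 3→4, 4→5, 5→6, 6→1]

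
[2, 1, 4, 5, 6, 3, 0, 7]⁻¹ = [6, 1, 0, 5, 2, 3, 4, 7]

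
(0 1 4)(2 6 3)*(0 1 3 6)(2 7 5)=(0 3 7 5 2)(1 4)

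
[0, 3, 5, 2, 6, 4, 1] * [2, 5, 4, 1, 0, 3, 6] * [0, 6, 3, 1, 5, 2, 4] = [3, 6, 1, 5, 4, 0, 2]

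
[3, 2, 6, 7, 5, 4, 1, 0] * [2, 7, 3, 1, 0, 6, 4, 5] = [1, 3, 4, 5, 6, 0, 7, 2]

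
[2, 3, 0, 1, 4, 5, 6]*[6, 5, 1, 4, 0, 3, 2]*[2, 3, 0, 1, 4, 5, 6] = [3, 4, 6, 5, 2, 1, 0]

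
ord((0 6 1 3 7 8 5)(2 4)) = 14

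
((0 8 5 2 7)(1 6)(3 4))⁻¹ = (0 7 2 5 8)(1 6)(3 4)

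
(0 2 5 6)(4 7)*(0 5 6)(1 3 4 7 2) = (0 1 3 4 2 6 5)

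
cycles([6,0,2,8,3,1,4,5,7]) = (0 6 4 3 8 7 5 1)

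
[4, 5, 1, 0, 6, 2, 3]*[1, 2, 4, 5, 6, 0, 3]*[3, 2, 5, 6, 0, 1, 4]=[4, 3, 5, 2, 6, 0, 1]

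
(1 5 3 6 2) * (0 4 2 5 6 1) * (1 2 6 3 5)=(0 4 6 1 3 2) 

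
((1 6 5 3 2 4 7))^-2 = (1 4 3 6 7 2 5)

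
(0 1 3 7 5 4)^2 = (0 3 5)(1 7 4)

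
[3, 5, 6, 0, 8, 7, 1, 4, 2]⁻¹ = [3, 6, 8, 0, 7, 1, 2, 5, 4]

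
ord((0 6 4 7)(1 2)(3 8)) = 4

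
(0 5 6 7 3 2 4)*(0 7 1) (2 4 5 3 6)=(0 3 4 7 6 1) (2 5) 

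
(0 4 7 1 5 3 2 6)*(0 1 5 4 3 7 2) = (0 3)(1 4 2 6)(5 7)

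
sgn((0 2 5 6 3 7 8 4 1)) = 1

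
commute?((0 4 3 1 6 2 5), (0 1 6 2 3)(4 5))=no:(0 4 3 1 6 2 5) * (0 1 6 2 3)(4 5)=(0 5 1 2 4)(3 6), (0 1 6 2 3)(4 5) * (0 4 3 1 6 2 5)=(0 6 5 3 4)(1 2)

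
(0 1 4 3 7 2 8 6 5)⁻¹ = (0 5 6 8 2 7 3 4 1)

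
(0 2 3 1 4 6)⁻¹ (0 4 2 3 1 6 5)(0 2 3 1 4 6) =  (0 5 2 6 3 1 4)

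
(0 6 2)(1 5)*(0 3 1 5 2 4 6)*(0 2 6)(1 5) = (0 2 3 5 1 6 4)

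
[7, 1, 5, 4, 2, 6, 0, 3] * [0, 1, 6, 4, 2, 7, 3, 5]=[5, 1, 7, 2, 6, 3, 0, 4]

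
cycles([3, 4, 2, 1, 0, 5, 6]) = (0 3 1 4)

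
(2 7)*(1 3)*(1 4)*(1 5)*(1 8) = (1 3 4 5 8)(2 7)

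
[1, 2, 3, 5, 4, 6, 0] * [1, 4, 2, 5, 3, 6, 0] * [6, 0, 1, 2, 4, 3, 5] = [4, 1, 3, 5, 2, 6, 0]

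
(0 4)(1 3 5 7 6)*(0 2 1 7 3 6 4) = (1 6 7 4 2)(3 5)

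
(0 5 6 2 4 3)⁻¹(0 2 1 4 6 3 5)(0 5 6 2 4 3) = (0 6 5 4 1 3 2)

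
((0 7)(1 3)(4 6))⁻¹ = (0 7)(1 3)(4 6)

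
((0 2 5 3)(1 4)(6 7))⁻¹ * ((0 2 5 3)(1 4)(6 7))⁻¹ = (0 5)(2 3)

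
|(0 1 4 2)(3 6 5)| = 12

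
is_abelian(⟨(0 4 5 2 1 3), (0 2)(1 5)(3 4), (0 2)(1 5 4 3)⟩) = no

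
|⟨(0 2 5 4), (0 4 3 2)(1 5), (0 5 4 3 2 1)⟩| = 720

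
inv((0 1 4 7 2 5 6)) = (0 6 5 2 7 4 1)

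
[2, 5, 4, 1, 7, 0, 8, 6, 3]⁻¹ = [5, 3, 0, 8, 2, 1, 7, 4, 6]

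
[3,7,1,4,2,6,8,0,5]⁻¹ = [7,2,4,0,3,8,5,1,6]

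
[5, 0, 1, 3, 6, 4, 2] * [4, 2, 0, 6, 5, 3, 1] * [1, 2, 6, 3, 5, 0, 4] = [3, 5, 6, 4, 2, 0, 1]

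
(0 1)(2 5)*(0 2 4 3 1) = (1 2 5 4 3)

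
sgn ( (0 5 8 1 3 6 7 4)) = -1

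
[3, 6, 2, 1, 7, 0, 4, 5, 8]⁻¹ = [5, 3, 2, 0, 6, 7, 1, 4, 8]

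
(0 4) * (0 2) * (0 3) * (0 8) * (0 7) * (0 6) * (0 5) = (0 4 2 3 8 7 6 5)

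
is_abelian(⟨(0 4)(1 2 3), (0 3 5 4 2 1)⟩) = no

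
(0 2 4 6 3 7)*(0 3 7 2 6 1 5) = (0 6 7 3 2 4 1 5) 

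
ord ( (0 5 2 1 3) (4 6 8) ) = 15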